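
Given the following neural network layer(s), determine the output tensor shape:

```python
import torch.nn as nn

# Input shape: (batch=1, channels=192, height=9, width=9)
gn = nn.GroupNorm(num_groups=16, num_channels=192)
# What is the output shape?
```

Input: (1, 192, 9, 9) -> Output: (1, 192, 9, 9)

Answer: (1, 192, 9, 9)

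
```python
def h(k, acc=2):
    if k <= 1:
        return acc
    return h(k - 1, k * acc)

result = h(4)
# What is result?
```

Accumulator trace (n, acc): (4, 2) -> (3, 8) -> (2, 24) -> (1, 48) -> return 48

Answer: 48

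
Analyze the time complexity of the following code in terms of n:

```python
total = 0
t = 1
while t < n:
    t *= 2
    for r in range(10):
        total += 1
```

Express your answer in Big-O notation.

Each loop level contributes: log n × 1. Multiplying the contributions gives O(log n).

Answer: O(log n)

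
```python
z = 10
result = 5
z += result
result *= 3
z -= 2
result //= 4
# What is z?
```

Trace:
`z = 10` → z = 10
`result = 5` → result = 5
`z += result` → z = 15
`result *= 3` → result = 15
`z -= 2` → z = 13
`result //= 4` → result = 3
So z = 13

Answer: 13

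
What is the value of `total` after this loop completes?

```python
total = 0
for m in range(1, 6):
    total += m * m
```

Sum of squares 1² to 5² = 55
`total` takes the values: 0 → 1 → 5 → 14 → 30 → 55

Answer: 55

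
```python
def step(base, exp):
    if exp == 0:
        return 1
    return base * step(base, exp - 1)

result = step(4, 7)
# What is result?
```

step(4, 7) = 4 * 4 * 4 * 4 * 4 * 4 * 4 = 16384

Answer: 16384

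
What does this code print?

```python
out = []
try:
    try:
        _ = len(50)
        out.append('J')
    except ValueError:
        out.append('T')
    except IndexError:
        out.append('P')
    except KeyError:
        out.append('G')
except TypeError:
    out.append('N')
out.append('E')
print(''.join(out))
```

Execution trace: 'N' (outer except TypeError) → 'E' (after the try/except). Output: NE

Answer: NE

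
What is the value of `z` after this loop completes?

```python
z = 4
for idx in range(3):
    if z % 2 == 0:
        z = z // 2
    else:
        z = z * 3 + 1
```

Collatz-style transformation from 4
`z` takes the values: 4 → 2 → 1 → 4

Answer: 4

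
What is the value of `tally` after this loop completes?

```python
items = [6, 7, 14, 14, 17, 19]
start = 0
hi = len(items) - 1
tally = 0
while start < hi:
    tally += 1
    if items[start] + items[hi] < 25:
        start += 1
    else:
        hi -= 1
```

Steps to find pair summing to 25
`tally` takes the values: 0 → 1 → 2 → 3 → 4 → 5

Answer: 5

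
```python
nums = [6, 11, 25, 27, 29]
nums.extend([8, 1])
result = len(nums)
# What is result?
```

Trace:
`nums = [6, 11, 25, 27, 29]` → nums = [6, 11, 25, 27, 29]
`nums.extend([8, 1])` → nums = [6, 11, 25, 27, 29, 8, 1]
`result = len(nums)` → result = 7
So result = 7

Answer: 7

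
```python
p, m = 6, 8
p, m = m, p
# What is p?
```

Trace:
`p, m = 6, 8` → p = 6; m = 8
`p, m = m, p` → p = 8; m = 6
So p = 8

Answer: 8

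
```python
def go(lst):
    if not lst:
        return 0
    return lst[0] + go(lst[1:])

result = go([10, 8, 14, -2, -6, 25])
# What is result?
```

10 + 8 + 14 + (-2) + (-6) + 25 + 0 = 49

Answer: 49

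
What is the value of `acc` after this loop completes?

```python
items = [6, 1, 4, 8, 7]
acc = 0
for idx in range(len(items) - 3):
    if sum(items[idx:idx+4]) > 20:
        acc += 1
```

Count windows with sum > 20
`acc` takes the values: 0

Answer: 0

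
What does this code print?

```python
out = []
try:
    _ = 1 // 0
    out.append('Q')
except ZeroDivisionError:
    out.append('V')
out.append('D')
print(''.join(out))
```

Execution trace: 'V' (except ZeroDivisionError) → 'D' (after the try/except). Output: VD

Answer: VD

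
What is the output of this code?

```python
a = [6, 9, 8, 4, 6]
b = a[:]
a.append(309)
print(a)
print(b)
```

Key concept: slice [:] creates copy.
Step by step:
`a = [6, 9, 8, 4, 6]` → a = [6, 9, 8, 4, 6]
`b = a[:]` → b = [6, 9, 8, 4, 6]
`a.append(309)` → a = [6, 9, 8, 4, 6, 309]
`print(a)` → prints [6, 9, 8, 4, 6, 309]
`print(b)` → prints [6, 9, 8, 4, 6]

Answer:
[6, 9, 8, 4, 6, 309]
[6, 9, 8, 4, 6]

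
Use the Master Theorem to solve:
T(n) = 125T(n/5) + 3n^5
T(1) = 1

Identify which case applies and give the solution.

a=125, b=5, f(n)=3n^5. log_5(125) = 3. Since c=5 > 3 and the regularity condition holds (125(n/5)^5 = (125/5^5)n^5 with 125/5^5 < 1), Case 3 applies: T(n) = Θ(f(n)) = O(n^5).

Answer: O(n^5) - Case 3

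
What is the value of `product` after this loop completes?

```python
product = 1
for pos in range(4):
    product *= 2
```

2^4 = 16
`product` takes the values: 1 → 2 → 4 → 8 → 16

Answer: 16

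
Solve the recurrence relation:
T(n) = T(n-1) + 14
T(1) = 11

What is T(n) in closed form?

Unrolling: T(n) = T(1) + 14·(n-1) = 11 + 14(n-1) = 14n - 3.

Answer: T(n) = 14n - 3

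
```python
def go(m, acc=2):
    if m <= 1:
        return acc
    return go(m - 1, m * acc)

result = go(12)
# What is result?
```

Accumulator trace (n, acc): (12, 2) -> (11, 24) -> (10, 264) -> (9, 2640) -> (8, 23760) -> (7, 190080) -> (6, 1330560) -> (5, 7983360) -> (4, 39916800) -> (3, 159667200) -> (2, 479001600) -> (1, 958003200) -> return 958003200

Answer: 958003200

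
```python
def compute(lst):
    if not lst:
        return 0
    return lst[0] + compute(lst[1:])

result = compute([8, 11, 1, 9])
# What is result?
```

8 + 11 + 1 + 9 + 0 = 29

Answer: 29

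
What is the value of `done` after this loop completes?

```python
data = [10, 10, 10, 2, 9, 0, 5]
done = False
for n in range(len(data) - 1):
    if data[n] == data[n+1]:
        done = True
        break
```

Check consecutive duplicates in [10, 10, 10, 2, 9, 0, 5]
`done` takes the values: False → True

Answer: True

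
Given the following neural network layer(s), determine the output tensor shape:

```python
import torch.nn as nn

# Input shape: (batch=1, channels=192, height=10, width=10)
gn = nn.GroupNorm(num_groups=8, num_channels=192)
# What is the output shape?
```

Input: (1, 192, 10, 10) -> Output: (1, 192, 10, 10)

Answer: (1, 192, 10, 10)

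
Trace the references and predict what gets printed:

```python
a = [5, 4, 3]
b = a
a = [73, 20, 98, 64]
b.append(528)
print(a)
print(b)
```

Key concept: rebinding vs mutation: a is rebound to a new list, b still points at the original.
Step by step:
`a = [5, 4, 3]` → a = [5, 4, 3]
`b = a` → b = [5, 4, 3] (same object as a)
`a = [73, 20, 98, 64]` → a = [73, 20, 98, 64]
`b.append(528)` → b = [5, 4, 3, 528]
`print(a)` → prints [73, 20, 98, 64]
`print(b)` → prints [5, 4, 3, 528]

Answer:
[73, 20, 98, 64]
[5, 4, 3, 528]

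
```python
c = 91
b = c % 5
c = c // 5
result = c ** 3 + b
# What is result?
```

Trace:
`c = 91` → c = 91
`b = c % 5` → b = 1
`c = c // 5` → c = 18
`result = c ** 3 + b` → result = 5833
So result = 5833

Answer: 5833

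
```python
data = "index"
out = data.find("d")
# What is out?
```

Trace:
`data = "index"` → data = 'index'
`out = data.find("d")` → out = 2
So out = 2

Answer: 2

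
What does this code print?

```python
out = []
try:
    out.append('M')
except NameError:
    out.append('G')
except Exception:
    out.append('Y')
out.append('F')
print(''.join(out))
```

Execution trace: 'M' (try body, no exception) → 'F' (after the try/except). Output: MF

Answer: MF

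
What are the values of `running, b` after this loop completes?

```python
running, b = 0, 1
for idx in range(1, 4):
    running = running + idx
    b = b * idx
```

Sum and factorial of 1 to 3
`running, b` takes the values: (0, 1) → (1, 1) → (3, 1) → (3, 2) → (6, 2) → (6, 6)

Answer: 6, 6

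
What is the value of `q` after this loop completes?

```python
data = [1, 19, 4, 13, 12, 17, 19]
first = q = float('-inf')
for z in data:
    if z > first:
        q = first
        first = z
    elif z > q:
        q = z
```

Second largest (with repeats) in [1, 19, 4, 13, 12, 17, 19]
`q` takes the values: -inf → 1 → 4 → 13 → 17 → 19

Answer: 19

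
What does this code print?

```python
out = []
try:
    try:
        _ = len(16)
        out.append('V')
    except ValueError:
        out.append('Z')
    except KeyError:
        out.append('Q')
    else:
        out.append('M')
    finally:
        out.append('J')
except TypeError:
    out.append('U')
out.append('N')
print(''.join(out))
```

Execution trace: 'J' (finally) → 'U' (outer except TypeError) → 'N' (after the try/except). Output: JUN

Answer: JUN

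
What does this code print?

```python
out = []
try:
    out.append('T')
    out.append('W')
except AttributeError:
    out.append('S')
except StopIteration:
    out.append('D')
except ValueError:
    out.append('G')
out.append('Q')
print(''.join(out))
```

Execution trace: 'T' (try body) → 'W' (try body, no exception) → 'Q' (after the try/except). Output: TWQ

Answer: TWQ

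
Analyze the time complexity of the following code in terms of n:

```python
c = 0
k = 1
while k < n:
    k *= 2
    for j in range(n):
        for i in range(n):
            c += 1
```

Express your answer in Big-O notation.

Each loop level contributes: log n × n × n. Multiplying the contributions gives O(n^2 log n).

Answer: O(n^2 log n)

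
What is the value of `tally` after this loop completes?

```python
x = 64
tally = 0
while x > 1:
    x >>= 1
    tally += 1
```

Count right shifts until 1
`tally` takes the values: 0 → 1 → 2 → 3 → 4 → 5 → 6

Answer: 6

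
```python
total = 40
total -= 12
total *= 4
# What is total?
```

Trace:
`total = 40` → total = 40
`total -= 12` → total = 28
`total *= 4` → total = 112
So total = 112

Answer: 112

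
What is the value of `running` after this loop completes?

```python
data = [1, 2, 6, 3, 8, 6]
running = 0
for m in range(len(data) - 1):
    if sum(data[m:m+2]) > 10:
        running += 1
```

Count windows with sum > 10
`running` takes the values: 0 → 1 → 2

Answer: 2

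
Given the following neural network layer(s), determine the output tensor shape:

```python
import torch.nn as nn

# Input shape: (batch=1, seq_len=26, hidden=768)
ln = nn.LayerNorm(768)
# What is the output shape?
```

Input: (1, 26, 768) -> Output: (1, 26, 768)

Answer: (1, 26, 768)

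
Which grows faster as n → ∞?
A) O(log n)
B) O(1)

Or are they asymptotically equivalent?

O(log n) vs O(1): Higher order terms dominate.

Answer: A) O(log n) grows faster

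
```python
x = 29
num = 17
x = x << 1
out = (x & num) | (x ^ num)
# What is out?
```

Trace:
`x = 29` → x = 29
`num = 17` → num = 17
`x = x << 1` → x = 58
`out = (x & num) | (x ^ num)` → out = 59
So out = 59

Answer: 59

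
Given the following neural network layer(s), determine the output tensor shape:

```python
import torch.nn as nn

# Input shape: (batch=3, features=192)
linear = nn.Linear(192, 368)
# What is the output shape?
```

Input: (3, 192) -> Output: (3, 368)

Answer: (3, 368)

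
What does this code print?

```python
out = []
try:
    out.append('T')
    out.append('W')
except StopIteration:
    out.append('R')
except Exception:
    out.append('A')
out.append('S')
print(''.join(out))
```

Execution trace: 'T' (try body) → 'W' (try body, no exception) → 'S' (after the try/except). Output: TWS

Answer: TWS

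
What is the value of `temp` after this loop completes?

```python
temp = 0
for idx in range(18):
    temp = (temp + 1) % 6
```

Increment mod 6, 18 times = 0
`temp` takes the values: 0 → 1 → 2 → 3 → 4 → 5 → 0 → 1 → 2 → 3 → 4 → 5 → 0 → 1 → 2 → 3 → 4 → 5 → 0

Answer: 0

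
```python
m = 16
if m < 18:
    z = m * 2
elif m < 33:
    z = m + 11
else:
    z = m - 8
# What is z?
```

Trace:
`m = 16` → m = 16
`if m < 18: ...` → m < 18 is True → z = 32
So z = 32

Answer: 32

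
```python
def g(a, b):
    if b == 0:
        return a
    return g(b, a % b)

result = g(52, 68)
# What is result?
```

g(52, 68) -> g(68, 52) -> g(52, 16) -> g(16, 4) -> g(4, 0) -> 4

Answer: 4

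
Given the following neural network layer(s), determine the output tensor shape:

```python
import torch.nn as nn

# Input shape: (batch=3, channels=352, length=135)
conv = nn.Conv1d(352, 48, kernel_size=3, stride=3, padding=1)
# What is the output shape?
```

Input: (3, 352, 135) -> Output: (3, 48, 45)

Answer: (3, 48, 45)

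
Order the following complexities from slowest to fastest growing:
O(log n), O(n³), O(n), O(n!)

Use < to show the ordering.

Ordered by growth rate: O(log n) < O(n) < O(n³) < O(n!)

Answer: O(log n) < O(n) < O(n³) < O(n!)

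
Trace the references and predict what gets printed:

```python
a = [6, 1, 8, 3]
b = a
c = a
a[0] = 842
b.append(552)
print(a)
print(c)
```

Key concept: multiple aliases.
Step by step:
`a = [6, 1, 8, 3]` → a = [6, 1, 8, 3]
`b = a` → b = [6, 1, 8, 3] (same object as a)
`c = a` → c = [6, 1, 8, 3] (same object as a, b)
`a[0] = 842` → a = [842, 1, 8, 3] (same object as b, c); b = [842, 1, 8, 3] (same object as a, c); c = [842, 1, 8, 3] (same object as a, b)
`b.append(552)` → a = [842, 1, 8, 3, 552] (same object as b, c); b = [842, 1, 8, 3, 552] (same object as a, c); c = [842, 1, 8, 3, 552] (same object as a, b)
`print(a)` → prints [842, 1, 8, 3, 552]
`print(c)` → prints [842, 1, 8, 3, 552]

Answer:
[842, 1, 8, 3, 552]
[842, 1, 8, 3, 552]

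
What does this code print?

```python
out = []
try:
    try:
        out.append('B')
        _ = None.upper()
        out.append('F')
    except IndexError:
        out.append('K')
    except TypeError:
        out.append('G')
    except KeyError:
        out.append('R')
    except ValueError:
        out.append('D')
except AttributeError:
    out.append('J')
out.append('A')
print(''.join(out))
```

Execution trace: 'B' (try body) → 'J' (outer except AttributeError) → 'A' (after the try/except). Output: BJA

Answer: BJA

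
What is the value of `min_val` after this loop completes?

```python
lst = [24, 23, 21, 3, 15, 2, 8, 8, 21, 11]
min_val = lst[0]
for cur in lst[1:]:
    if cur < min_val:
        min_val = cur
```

Minimum of [24, 23, 21, 3, 15, 2, 8, 8, 21, 11]
`min_val` takes the values: 24 → 23 → 21 → 3 → 2

Answer: 2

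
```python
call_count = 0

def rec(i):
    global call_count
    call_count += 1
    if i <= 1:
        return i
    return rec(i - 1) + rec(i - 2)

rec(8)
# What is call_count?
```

Calls(i) = 1 + Calls(i-1) + Calls(i-2); Calls(0)=Calls(1)=1. For i=8 this gives 67.

Answer: 67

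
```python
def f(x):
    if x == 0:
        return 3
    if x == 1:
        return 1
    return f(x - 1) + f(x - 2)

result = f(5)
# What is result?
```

Build up from base cases: f(0)=3, f(1)=1, f(2)=4, f(3)=5, f(4)=9, f(5)=14

Answer: 14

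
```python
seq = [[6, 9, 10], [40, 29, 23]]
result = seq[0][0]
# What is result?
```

Trace:
`seq = [[6, 9, 10], [40, 29, 23]]` → seq = [[6, 9, 10], [40, 29, 23]]
`result = seq[0][0]` → result = 6
So result = 6

Answer: 6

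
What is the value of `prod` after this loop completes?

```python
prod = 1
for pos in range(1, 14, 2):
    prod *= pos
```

Product of 1, 3, 5, ... up to 13
`prod` takes the values: 1 → 3 → 15 → 105 → 945 → 10395 → 135135

Answer: 135135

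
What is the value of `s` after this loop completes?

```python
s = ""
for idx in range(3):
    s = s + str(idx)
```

Concatenate digits 0 to 2
`s` takes the values: "" → "0" → "01" → "012"

Answer: "012"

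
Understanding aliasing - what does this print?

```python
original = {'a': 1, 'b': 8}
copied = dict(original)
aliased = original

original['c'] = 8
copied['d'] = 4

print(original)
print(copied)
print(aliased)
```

Key concept: dict() creates copy, assignment creates alias.
Step by step:
`original = {'a': 1, 'b': 8}` → original = {'a': 1, 'b': 8}
`copied = dict(original)` → copied = {'a': 1, 'b': 8}
`aliased = original` → aliased = {'a': 1, 'b': 8} (same object as original)
`original['c'] = 8` → original = {'a': 1, 'b': 8, 'c': 8} (same object as aliased); aliased = {'a': 1, 'b': 8, 'c': 8} (same object as original)
`copied['d'] = 4` → copied = {'a': 1, 'b': 8, 'd': 4}
`print(original)` → prints {'a': 1, 'b': 8, 'c': 8}
`print(copied)` → prints {'a': 1, 'b': 8, 'd': 4}
`print(aliased)` → prints {'a': 1, 'b': 8, 'c': 8}

Answer:
{'a': 1, 'b': 8, 'c': 8}
{'a': 1, 'b': 8, 'd': 4}
{'a': 1, 'b': 8, 'c': 8}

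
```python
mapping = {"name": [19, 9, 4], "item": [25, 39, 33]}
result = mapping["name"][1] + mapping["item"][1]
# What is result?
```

Trace:
`mapping = {"name": [19, 9, 4], "item": [25, 39, 33]}` → mapping = {'name': [19, 9, 4], 'item': [25, 39, 33]}
`result = mapping["name"][1] + mapping["item"][1]` → result = 48
So result = 48

Answer: 48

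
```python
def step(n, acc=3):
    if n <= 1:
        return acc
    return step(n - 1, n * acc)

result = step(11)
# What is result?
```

Accumulator trace (n, acc): (11, 3) -> (10, 33) -> (9, 330) -> (8, 2970) -> (7, 23760) -> (6, 166320) -> (5, 997920) -> (4, 4989600) -> (3, 19958400) -> (2, 59875200) -> (1, 119750400) -> return 119750400

Answer: 119750400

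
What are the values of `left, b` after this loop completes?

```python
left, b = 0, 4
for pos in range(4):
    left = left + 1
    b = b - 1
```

left goes 0→4, b goes 4→0
`left, b` takes the values: (0, 4) → (1, 4) → (1, 3) → (2, 3) → (2, 2) → (3, 2) → (3, 1) → (4, 1) → (4, 0)

Answer: 4, 0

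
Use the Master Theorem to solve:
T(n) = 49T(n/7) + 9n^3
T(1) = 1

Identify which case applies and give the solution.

a=49, b=7, f(n)=9n^3. log_7(49) = 2. Since c=3 > 2 and the regularity condition holds (49(n/7)^3 = (49/7^3)n^3 with 49/7^3 < 1), Case 3 applies: T(n) = Θ(f(n)) = O(n^3).

Answer: O(n^3) - Case 3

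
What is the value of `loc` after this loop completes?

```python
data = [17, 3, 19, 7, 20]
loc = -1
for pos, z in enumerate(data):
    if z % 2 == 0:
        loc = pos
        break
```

First even number index in [17, 3, 19, 7, 20]
`loc` takes the values: -1 → 4

Answer: 4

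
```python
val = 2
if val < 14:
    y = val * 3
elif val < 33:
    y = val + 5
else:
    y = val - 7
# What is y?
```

Trace:
`val = 2` → val = 2
`if val < 14: ...` → val < 14 is True → y = 6
So y = 6

Answer: 6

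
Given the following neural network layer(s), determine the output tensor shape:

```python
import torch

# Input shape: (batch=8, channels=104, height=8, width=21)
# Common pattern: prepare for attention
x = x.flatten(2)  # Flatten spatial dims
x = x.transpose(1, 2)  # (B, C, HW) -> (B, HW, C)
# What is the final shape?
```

Input: (8, 104, 8, 21) -> after flatten(2): (8, 104, 168) -> Output: (8, 168, 104)

Answer: (8, 168, 104)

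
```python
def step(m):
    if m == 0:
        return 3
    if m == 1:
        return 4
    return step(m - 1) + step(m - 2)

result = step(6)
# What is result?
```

Build up from base cases: step(0)=3, step(1)=4, step(2)=7, step(3)=11, step(4)=18, step(5)=29, step(6)=47

Answer: 47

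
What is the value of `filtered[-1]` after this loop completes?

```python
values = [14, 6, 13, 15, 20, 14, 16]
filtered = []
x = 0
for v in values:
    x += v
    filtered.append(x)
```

Cumulative sum ends at 98
`filtered` takes the values: [] → [14] → [14, 20] → [14, 20, 33] → [14, 20, 33, 48] → [14, 20, 33, 48, 68] → [14, 20, 33, 48, 68, 82] → [14, 20, 33, 48, 68, 82, 98]
So `filtered[-1]` = 98

Answer: 98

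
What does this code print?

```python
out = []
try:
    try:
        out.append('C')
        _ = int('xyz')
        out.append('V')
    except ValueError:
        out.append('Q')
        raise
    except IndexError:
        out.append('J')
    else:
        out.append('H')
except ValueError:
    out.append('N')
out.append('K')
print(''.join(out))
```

Execution trace: 'C' (inner try body) → 'Q' (inner except ValueError) → 'N' (outer except ValueError) → 'K' (after the try/except). Output: CQNK

Answer: CQNK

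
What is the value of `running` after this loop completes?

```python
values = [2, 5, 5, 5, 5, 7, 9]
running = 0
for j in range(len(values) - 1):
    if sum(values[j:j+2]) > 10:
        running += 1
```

Count windows with sum > 10
`running` takes the values: 0 → 1 → 2

Answer: 2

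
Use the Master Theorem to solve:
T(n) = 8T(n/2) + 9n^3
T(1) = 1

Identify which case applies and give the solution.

a=8, b=2, f(n)=9n^3. log_2(8) = 3. Since c=3 = 3, Case 2 applies: T(n) = Θ(n^log_b(a) · log n) = O(n^3 log n).

Answer: O(n^3 log n) - Case 2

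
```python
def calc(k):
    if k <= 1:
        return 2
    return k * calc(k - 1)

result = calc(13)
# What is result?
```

calc(13) = 13 * 12 * 11 * 10 * 9 * 8 * 7 * 6 * 5 * 4 * 3 * 2 * 2 = 12454041600

Answer: 12454041600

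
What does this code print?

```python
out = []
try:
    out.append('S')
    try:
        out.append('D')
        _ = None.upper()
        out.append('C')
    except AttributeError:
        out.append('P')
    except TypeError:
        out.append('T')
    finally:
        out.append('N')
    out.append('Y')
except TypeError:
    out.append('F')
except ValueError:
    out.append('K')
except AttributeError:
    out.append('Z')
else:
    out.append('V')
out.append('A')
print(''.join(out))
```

Execution trace: 'S' (try body) → 'D' (inner try body) → 'P' (inner except AttributeError) → 'N' (inner finally) → 'Y' (try body, no exception) → 'V' (else) → 'A' (after the try/except). Output: SDPNYVA

Answer: SDPNYVA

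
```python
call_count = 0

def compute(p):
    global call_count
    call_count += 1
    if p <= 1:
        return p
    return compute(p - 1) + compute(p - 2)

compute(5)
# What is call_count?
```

Calls(p) = 1 + Calls(p-1) + Calls(p-2); Calls(0)=Calls(1)=1. For p=5 this gives 15.

Answer: 15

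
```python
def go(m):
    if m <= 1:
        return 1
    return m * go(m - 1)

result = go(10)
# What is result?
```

go(10) = 10 * 9 * 8 * 7 * 6 * 5 * 4 * 3 * 2 * 1 = 3628800

Answer: 3628800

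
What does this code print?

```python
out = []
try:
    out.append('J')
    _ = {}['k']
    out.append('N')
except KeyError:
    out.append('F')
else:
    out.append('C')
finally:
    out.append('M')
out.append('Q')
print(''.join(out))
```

Execution trace: 'J' (try body) → 'F' (except KeyError) → 'M' (finally) → 'Q' (after the try/except). Output: JFMQ

Answer: JFMQ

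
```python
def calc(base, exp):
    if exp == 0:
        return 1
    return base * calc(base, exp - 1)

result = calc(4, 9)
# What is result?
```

calc(4, 9) = 4 * 4 * 4 * 4 * 4 * 4 * 4 * 4 * 4 = 262144

Answer: 262144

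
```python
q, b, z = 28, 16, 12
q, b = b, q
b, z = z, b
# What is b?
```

Trace:
`q, b, z = 28, 16, 12` → q = 28; b = 16; z = 12
`q, b = b, q` → q = 16; b = 28
`b, z = z, b` → b = 12; z = 28
So b = 12

Answer: 12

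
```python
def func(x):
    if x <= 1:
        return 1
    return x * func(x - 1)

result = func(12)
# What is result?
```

func(12) = 12 * 11 * 10 * 9 * 8 * 7 * 6 * 5 * 4 * 3 * 2 * 1 = 479001600

Answer: 479001600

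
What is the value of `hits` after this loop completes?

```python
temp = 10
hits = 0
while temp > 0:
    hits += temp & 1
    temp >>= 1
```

Count set bits in 10 (binary: 0b1010)
`hits` takes the values: 0 → 1 → 2

Answer: 2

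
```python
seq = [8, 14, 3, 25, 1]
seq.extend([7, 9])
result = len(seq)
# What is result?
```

Trace:
`seq = [8, 14, 3, 25, 1]` → seq = [8, 14, 3, 25, 1]
`seq.extend([7, 9])` → seq = [8, 14, 3, 25, 1, 7, 9]
`result = len(seq)` → result = 7
So result = 7

Answer: 7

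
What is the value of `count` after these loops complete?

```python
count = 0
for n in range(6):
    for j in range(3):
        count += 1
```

6 * 3 = 18
`count` takes the values: 0 → 1 → 2 → 3 → 4 → 5 → 6 → 7 → 8 → 9 → 10 → 11 → 12 → 13 → 14 → 15 → 16 → 17 → 18

Answer: 18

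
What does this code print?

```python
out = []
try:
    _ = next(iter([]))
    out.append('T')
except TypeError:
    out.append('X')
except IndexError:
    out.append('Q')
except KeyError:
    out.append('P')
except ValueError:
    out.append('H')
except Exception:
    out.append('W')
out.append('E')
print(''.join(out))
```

Execution trace: 'W' (except Exception) → 'E' (after the try/except). Output: WE

Answer: WE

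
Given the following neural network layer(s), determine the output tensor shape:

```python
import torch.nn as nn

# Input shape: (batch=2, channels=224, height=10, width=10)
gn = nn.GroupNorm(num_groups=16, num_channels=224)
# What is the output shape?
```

Input: (2, 224, 10, 10) -> Output: (2, 224, 10, 10)

Answer: (2, 224, 10, 10)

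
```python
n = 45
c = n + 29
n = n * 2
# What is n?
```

Trace:
`n = 45` → n = 45
`c = n + 29` → c = 74
`n = n * 2` → n = 90
So n = 90

Answer: 90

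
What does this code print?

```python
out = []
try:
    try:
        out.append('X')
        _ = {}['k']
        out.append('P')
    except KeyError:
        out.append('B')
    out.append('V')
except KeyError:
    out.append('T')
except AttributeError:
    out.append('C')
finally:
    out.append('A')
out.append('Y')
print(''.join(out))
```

Execution trace: 'X' (inner try body) → 'B' (inner except KeyError) → 'V' (try body, no exception) → 'A' (finally) → 'Y' (after the try/except). Output: XBVAY

Answer: XBVAY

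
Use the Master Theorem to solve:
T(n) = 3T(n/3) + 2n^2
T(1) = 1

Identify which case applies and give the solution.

a=3, b=3, f(n)=2n^2. log_3(3) = 1. Since c=2 > 1 and the regularity condition holds (3(n/3)^2 = (3/3^2)n^2 with 3/3^2 < 1), Case 3 applies: T(n) = Θ(f(n)) = O(n^2).

Answer: O(n^2) - Case 3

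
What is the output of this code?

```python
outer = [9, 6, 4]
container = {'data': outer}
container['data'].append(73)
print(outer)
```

Key concept: dict holds reference to list.
Step by step:
`outer = [9, 6, 4]` → outer = [9, 6, 4]
`container = {'data': outer}` → container = {'data': [9, 6, 4]}
`container['data'].append(73)` → outer = [9, 6, 4, 73]; container = {'data': [9, 6, 4, 73]}
`print(outer)` → prints [9, 6, 4, 73]

Answer: [9, 6, 4, 73]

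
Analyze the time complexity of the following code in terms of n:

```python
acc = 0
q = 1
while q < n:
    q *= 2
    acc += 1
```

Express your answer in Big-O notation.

Each loop level contributes: log n. Multiplying the contributions gives O(log n).

Answer: O(log n)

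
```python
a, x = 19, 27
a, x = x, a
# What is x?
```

Trace:
`a, x = 19, 27` → a = 19; x = 27
`a, x = x, a` → a = 27; x = 19
So x = 19

Answer: 19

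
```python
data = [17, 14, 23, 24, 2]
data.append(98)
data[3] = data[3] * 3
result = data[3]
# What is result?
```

Trace:
`data = [17, 14, 23, 24, 2]` → data = [17, 14, 23, 24, 2]
`data.append(98)` → data = [17, 14, 23, 24, 2, 98]
`data[3] = data[3] * 3` → data = [17, 14, 23, 72, 2, 98]
`result = data[3]` → result = 72
So result = 72

Answer: 72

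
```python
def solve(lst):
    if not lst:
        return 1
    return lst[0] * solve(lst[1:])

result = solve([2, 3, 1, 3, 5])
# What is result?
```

Product over [2, 3, 1, 3, 5] = 2 * 3 * 1 * 3 * 5 = 90

Answer: 90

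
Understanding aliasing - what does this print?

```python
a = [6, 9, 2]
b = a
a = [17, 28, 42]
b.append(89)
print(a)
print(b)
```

Key concept: rebinding vs mutation: a is rebound to a new list, b still points at the original.
Step by step:
`a = [6, 9, 2]` → a = [6, 9, 2]
`b = a` → b = [6, 9, 2] (same object as a)
`a = [17, 28, 42]` → a = [17, 28, 42]
`b.append(89)` → b = [6, 9, 2, 89]
`print(a)` → prints [17, 28, 42]
`print(b)` → prints [6, 9, 2, 89]

Answer:
[17, 28, 42]
[6, 9, 2, 89]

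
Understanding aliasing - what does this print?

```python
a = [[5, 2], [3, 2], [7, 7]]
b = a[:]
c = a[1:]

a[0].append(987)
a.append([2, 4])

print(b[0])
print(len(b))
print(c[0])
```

Key concept: slice with nested mutation.
Step by step:
`a = [[5, 2], [3, 2], [7, 7]]` → a = [[5, 2], [3, 2], [7, 7]]
`b = a[:]` → b = [[5, 2], [3, 2], [7, 7]]
`c = a[1:]` → c = [[3, 2], [7, 7]]
`a[0].append(987)` → a = [[5, 2, 987], [3, 2], [7, 7]]; b = [[5, 2, 987], [3, 2], [7, 7]]
`a.append([2, 4])` → a = [[5, 2, 987], [3, 2], [7, 7], [2, 4]]
`print(b[0])` → prints [5, 2, 987]
`print(len(b))` → prints 3
`print(c[0])` → prints [3, 2]

Answer:
[5, 2, 987]
3
[3, 2]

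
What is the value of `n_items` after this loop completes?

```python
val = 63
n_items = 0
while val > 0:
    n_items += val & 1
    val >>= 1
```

Count set bits in 63 (binary: 0b111111)
`n_items` takes the values: 0 → 1 → 2 → 3 → 4 → 5 → 6

Answer: 6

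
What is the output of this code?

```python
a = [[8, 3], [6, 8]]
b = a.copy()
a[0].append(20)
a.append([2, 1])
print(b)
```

Key concept: shallow copy with nested lists.
Step by step:
`a = [[8, 3], [6, 8]]` → a = [[8, 3], [6, 8]]
`b = a.copy()` → b = [[8, 3], [6, 8]]
`a[0].append(20)` → a = [[8, 3, 20], [6, 8]]; b = [[8, 3, 20], [6, 8]]
`a.append([2, 1])` → a = [[8, 3, 20], [6, 8], [2, 1]]
`print(b)` → prints [[8, 3, 20], [6, 8]]

Answer: [[8, 3, 20], [6, 8]]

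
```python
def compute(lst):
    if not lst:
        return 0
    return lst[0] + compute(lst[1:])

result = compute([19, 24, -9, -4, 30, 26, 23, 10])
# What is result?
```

19 + 24 + (-9) + (-4) + 30 + 26 + 23 + 10 + 0 = 119

Answer: 119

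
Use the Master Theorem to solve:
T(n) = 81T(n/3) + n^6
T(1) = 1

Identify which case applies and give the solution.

a=81, b=3, f(n)=n^6. log_3(81) = 4. Since c=6 > 4 and the regularity condition holds (81(n/3)^6 = (81/3^6)n^6 with 81/3^6 < 1), Case 3 applies: T(n) = Θ(f(n)) = O(n^6).

Answer: O(n^6) - Case 3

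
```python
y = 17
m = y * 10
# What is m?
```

Trace:
`y = 17` → y = 17
`m = y * 10` → m = 170
So m = 170

Answer: 170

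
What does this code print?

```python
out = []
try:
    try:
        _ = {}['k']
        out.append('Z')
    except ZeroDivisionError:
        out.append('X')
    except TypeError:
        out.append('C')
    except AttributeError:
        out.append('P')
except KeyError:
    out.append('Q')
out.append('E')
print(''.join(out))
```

Execution trace: 'Q' (outer except KeyError) → 'E' (after the try/except). Output: QE

Answer: QE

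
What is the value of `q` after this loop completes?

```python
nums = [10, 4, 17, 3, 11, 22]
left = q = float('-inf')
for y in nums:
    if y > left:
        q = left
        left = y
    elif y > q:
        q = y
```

Second largest (with repeats) in [10, 4, 17, 3, 11, 22]
`q` takes the values: -inf → 4 → 10 → 11 → 17

Answer: 17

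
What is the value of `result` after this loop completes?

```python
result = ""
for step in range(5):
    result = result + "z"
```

Repeat 'z' 5 times
`result` takes the values: "" → "z" → "zz" → "zzz" → "zzzz" → "zzzzz"

Answer: "zzzzz"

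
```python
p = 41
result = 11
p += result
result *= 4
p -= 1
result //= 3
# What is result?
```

Trace:
`p = 41` → p = 41
`result = 11` → result = 11
`p += result` → p = 52
`result *= 4` → result = 44
`p -= 1` → p = 51
`result //= 3` → result = 14
So result = 14

Answer: 14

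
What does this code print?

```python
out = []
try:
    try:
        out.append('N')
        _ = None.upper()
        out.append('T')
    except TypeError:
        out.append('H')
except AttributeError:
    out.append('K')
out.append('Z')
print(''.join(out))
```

Execution trace: 'N' (try body) → 'K' (outer except AttributeError) → 'Z' (after the try/except). Output: NKZ

Answer: NKZ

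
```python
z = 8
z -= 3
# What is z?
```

Trace:
`z = 8` → z = 8
`z -= 3` → z = 5
So z = 5

Answer: 5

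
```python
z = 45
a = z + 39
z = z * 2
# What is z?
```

Trace:
`z = 45` → z = 45
`a = z + 39` → a = 84
`z = z * 2` → z = 90
So z = 90

Answer: 90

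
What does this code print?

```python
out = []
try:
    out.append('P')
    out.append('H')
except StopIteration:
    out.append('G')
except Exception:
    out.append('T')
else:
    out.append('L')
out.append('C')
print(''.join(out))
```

Execution trace: 'P' (try body) → 'H' (try body, no exception) → 'L' (else) → 'C' (after the try/except). Output: PHLC

Answer: PHLC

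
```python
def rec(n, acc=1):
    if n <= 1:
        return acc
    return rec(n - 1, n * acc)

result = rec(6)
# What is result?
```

Accumulator trace (n, acc): (6, 1) -> (5, 6) -> (4, 30) -> (3, 120) -> (2, 360) -> (1, 720) -> return 720

Answer: 720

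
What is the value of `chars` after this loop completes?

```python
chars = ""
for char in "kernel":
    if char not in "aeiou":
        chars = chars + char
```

Remove vowels from 'kernel'
`chars` takes the values: "" → "k" → "kr" → "krn" → "krnl"

Answer: "krnl"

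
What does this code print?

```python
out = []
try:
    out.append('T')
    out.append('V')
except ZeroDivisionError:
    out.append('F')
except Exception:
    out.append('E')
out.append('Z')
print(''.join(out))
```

Execution trace: 'T' (try body) → 'V' (try body, no exception) → 'Z' (after the try/except). Output: TVZ

Answer: TVZ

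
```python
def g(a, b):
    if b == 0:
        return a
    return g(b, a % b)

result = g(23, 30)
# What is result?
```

g(23, 30) -> g(30, 23) -> g(23, 7) -> g(7, 2) -> g(2, 1) -> g(1, 0) -> 1

Answer: 1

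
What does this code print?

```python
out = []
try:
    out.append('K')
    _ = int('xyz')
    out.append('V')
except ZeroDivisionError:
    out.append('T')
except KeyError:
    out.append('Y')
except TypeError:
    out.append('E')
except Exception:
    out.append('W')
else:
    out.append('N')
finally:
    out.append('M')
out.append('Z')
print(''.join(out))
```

Execution trace: 'K' (try body) → 'W' (except Exception) → 'M' (finally) → 'Z' (after the try/except). Output: KWMZ

Answer: KWMZ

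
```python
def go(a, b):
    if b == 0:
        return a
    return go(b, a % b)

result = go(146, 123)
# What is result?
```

go(146, 123) -> go(123, 23) -> go(23, 8) -> go(8, 7) -> go(7, 1) -> go(1, 0) -> 1

Answer: 1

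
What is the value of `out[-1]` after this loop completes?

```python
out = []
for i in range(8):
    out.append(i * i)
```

Last element of squares 0 to 7
`out` takes the values: [] → [0] → [0, 1] → [0, 1, 4] → [0, 1, 4, 9] → [0, 1, 4, 9, 16] → [0, 1, 4, 9, 16, 25] → [0, 1, 4, 9, 16, 25, 36] → [0, 1, 4, 9, 16, 25, 36, 49]
So `out[-1]` = 49

Answer: 49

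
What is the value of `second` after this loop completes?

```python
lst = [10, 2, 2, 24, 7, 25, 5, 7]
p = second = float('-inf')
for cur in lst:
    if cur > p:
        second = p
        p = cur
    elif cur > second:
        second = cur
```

Second largest (with repeats) in [10, 2, 2, 24, 7, 25, 5, 7]
`second` takes the values: -inf → 2 → 10 → 24

Answer: 24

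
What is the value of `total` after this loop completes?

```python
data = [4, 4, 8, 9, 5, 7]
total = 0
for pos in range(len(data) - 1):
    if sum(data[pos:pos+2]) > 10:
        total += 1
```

Count windows with sum > 10
`total` takes the values: 0 → 1 → 2 → 3 → 4

Answer: 4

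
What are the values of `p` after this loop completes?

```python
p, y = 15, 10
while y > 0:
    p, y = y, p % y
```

GCD of 15 and 10
`p` takes the values: 15 → 10 → 5

Answer: 5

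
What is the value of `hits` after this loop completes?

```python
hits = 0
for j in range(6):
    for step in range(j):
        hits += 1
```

Triangle number: 0+1+2+...+5
`hits` takes the values: 0 → 1 → 2 → 3 → 4 → 5 → 6 → 7 → 8 → 9 → 10 → 11 → 12 → 13 → 14 → 15

Answer: 15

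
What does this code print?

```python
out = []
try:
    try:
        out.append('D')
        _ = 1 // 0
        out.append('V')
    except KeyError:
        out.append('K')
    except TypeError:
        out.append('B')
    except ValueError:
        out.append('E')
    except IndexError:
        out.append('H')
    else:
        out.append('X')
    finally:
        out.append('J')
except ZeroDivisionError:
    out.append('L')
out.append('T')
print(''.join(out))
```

Execution trace: 'D' (try body) → 'J' (finally) → 'L' (outer except ZeroDivisionError) → 'T' (after the try/except). Output: DJLT

Answer: DJLT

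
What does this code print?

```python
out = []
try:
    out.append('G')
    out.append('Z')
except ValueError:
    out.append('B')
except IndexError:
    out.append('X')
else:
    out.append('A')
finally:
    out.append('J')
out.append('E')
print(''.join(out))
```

Execution trace: 'G' (try body) → 'Z' (try body, no exception) → 'A' (else) → 'J' (finally) → 'E' (after the try/except). Output: GZAJE

Answer: GZAJE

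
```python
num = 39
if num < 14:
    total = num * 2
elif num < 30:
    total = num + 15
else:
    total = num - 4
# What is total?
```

Trace:
`num = 39` → num = 39
`if num < 14: ...` → num < 14 is False, num < 30 is False, take else branch → total = 35
So total = 35

Answer: 35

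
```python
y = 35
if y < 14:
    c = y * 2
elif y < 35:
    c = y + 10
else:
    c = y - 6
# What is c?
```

Trace:
`y = 35` → y = 35
`if y < 14: ...` → y < 14 is False, y < 35 is False, take else branch → c = 29
So c = 29

Answer: 29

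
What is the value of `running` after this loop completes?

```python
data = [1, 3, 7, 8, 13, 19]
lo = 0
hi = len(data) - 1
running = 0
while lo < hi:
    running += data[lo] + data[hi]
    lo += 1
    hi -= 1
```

Sum of pairs from ends
`running` takes the values: 0 → 20 → 36 → 51

Answer: 51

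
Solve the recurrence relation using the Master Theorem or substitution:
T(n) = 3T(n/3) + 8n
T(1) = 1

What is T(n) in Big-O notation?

By Master Theorem: a=3, b=3, f(n)=8n. Since log_3(3) = 1 and f(n) = Θ(n^1), Case 2 applies. T(n) = O(n log n).

Answer: O(n log n)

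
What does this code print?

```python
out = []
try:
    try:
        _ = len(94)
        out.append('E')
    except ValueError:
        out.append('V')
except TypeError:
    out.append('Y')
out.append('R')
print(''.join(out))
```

Execution trace: 'Y' (outer except TypeError) → 'R' (after the try/except). Output: YR

Answer: YR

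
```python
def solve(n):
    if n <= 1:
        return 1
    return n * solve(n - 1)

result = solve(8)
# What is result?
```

solve(8) = 8 * 7 * 6 * 5 * 4 * 3 * 2 * 1 = 40320

Answer: 40320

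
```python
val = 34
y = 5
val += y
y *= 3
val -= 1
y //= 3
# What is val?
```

Trace:
`val = 34` → val = 34
`y = 5` → y = 5
`val += y` → val = 39
`y *= 3` → y = 15
`val -= 1` → val = 38
`y //= 3` → y = 5
So val = 38

Answer: 38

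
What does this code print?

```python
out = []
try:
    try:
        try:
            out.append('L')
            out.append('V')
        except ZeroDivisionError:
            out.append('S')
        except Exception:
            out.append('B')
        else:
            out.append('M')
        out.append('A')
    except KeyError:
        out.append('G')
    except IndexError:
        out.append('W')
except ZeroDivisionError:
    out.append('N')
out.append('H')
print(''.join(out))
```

Execution trace: 'L' (inner try body) → 'V' (inner try body, no exception) → 'M' (inner else) → 'A' (try body, no exception) → 'H' (after the try/except). Output: LVMAH

Answer: LVMAH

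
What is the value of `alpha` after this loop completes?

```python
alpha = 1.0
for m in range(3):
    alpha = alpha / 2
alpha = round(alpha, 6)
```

Halving LR 3 times: 1 / 2^3
`alpha` takes the values: 1.0 → 0.5 → 0.25 → 0.125

Answer: 0.125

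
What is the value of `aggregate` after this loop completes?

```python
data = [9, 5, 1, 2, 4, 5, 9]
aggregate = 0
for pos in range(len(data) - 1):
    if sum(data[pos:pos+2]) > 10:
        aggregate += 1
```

Count windows with sum > 10
`aggregate` takes the values: 0 → 1 → 2

Answer: 2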